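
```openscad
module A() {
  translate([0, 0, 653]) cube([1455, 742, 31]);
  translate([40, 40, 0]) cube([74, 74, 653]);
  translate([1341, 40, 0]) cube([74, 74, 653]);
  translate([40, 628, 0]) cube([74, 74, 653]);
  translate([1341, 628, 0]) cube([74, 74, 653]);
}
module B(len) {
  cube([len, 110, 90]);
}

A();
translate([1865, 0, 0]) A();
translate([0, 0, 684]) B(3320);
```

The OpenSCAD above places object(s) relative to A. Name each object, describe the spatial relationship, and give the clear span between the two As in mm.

A is a table. B is a beam. A beam spans the tops of two tables. The clear span between the two tables is 410 mm.

Second table starts at x = 1865; first ends at x = 1455; clear span = 1865 − 1455 = 410 mm.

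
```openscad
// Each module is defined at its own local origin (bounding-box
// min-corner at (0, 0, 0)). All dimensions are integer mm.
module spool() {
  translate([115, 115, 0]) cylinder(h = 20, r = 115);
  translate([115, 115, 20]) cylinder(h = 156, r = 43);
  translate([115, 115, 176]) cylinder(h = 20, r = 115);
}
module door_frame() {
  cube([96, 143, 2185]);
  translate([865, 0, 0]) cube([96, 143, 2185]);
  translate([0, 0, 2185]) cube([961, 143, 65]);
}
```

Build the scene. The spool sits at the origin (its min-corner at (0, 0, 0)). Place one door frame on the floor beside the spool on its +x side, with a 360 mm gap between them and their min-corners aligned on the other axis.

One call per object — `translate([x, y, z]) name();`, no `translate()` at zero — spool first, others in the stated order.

spool();
translate([590, 0, 0]) door_frame();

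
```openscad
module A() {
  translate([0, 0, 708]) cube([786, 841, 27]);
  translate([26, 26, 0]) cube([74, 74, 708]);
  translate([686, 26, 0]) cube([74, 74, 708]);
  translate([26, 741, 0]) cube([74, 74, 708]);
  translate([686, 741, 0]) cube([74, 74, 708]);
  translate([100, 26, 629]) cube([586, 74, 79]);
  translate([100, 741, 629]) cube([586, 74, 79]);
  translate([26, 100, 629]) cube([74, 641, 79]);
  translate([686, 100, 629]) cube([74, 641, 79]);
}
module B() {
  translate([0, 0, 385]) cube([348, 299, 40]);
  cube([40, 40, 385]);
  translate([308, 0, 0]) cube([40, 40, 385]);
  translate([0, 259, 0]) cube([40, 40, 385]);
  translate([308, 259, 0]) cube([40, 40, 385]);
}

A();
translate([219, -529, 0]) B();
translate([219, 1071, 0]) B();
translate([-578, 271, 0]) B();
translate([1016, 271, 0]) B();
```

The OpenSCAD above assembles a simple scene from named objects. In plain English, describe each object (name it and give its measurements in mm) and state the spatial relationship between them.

A is a rectangular dining table. The top is 786×841×27 mm with its upper surface at z = 735 mm. It stands on four 74×74 mm square legs, each inset 26 mm from the nearest pair of top edges, running from the floor to the underside of the top. Four apron rails, 74 mm thick and 79 mm tall, run between adjacent legs with their top edges flush with the underside of the top and their outer faces flush with the legs' outer faces.

B is a four-legged stool. The seat is a 348×299×40 mm slab whose top surface is at z = 425 mm; four square legs, each 40×40 mm in cross-section, run from the floor (z = 0) to the underside of the seat, each flush with a corner of the seat.

Four stools sit around the table at the −y, +y, −x, +x sides.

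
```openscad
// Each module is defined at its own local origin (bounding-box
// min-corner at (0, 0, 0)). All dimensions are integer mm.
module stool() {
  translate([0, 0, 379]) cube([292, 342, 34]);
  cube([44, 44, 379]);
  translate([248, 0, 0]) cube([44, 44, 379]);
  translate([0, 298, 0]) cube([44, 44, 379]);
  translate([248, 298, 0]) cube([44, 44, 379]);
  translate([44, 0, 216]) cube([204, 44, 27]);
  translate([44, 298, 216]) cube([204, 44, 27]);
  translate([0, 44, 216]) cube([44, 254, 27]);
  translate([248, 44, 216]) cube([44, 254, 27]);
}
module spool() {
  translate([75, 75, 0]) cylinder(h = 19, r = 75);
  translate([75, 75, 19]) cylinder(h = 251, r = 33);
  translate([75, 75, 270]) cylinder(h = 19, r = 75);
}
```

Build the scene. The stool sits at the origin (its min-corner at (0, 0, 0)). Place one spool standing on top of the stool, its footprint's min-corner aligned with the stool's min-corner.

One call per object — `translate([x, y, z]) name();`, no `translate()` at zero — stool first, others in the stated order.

stool();
translate([0, 0, 413]) spool();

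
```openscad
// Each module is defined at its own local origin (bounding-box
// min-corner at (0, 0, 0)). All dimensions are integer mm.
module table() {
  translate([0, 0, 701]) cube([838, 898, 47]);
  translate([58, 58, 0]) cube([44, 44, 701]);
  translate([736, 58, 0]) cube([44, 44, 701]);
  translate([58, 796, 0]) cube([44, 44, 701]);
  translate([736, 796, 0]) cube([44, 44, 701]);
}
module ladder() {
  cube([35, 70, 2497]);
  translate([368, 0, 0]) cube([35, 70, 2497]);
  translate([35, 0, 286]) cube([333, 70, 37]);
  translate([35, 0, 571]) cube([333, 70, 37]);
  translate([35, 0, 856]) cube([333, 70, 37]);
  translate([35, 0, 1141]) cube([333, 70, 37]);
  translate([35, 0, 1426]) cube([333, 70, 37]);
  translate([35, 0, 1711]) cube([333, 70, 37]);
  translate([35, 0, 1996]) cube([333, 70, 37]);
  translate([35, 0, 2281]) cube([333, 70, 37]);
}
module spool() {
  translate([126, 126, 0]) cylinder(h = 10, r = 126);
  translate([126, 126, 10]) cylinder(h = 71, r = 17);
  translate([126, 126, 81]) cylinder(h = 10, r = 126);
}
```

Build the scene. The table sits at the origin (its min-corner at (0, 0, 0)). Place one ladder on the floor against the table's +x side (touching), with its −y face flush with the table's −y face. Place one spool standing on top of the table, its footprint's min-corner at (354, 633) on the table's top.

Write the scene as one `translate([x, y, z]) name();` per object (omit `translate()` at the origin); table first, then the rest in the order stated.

table();
translate([838, 0, 0]) ladder();
translate([354, 633, 748]) spool();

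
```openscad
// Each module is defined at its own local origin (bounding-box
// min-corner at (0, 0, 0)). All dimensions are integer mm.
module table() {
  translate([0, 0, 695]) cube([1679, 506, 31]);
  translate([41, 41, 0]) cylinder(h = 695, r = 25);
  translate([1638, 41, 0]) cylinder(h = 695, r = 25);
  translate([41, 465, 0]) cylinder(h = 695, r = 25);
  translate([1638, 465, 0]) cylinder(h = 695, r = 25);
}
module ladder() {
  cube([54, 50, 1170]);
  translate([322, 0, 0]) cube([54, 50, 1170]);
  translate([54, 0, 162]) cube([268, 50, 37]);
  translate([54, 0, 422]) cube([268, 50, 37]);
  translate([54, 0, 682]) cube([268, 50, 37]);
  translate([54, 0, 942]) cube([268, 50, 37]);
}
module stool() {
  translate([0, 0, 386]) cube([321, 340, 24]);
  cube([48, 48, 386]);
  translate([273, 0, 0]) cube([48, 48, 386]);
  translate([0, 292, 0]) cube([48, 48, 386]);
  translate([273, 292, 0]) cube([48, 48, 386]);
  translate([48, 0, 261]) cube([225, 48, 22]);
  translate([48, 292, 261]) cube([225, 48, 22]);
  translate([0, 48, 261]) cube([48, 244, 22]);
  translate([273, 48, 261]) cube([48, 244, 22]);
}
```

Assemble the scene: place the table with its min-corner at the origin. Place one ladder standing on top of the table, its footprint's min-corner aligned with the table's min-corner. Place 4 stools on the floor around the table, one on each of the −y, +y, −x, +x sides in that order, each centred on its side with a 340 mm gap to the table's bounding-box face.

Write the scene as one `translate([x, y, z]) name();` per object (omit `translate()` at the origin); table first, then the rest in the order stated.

table();
translate([0, 0, 726]) ladder();
translate([679, -680, 0]) stool();
translate([679, 846, 0]) stool();
translate([-661, 83, 0]) stool();
translate([2019, 83, 0]) stool();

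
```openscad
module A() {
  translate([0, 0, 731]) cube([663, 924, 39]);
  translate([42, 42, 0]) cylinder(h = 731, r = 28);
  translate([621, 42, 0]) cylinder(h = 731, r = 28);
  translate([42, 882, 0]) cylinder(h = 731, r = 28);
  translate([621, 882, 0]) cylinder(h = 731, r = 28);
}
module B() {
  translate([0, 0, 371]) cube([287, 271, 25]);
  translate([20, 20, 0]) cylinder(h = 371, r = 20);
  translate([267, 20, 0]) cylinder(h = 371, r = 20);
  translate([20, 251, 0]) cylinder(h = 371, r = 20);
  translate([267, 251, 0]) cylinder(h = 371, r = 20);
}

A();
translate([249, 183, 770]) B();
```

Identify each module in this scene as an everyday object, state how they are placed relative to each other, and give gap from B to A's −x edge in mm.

A is a table. B is a stool. The stool is on top of the table. The gap from the stool to the table's −x edge is 249 mm.

The stool's min-x is at 249; the table's min-x is 0; gap = 249 mm.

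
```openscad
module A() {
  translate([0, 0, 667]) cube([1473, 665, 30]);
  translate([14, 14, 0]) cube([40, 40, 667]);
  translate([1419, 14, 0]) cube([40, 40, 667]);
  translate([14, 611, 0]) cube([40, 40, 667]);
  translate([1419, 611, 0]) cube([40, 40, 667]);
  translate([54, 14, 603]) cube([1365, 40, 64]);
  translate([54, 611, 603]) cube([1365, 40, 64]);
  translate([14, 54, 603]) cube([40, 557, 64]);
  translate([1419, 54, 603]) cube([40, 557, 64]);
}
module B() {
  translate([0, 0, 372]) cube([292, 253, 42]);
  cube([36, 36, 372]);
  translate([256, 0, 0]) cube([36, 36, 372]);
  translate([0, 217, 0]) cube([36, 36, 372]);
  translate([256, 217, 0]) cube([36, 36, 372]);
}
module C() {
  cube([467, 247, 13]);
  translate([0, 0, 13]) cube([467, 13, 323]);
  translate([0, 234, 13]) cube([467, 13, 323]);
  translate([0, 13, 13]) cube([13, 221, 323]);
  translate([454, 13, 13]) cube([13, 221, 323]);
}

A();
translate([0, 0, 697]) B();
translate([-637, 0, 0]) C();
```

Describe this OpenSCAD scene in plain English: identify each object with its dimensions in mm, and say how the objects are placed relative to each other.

A is a table with a 1473×665 mm rectangular top, 30 mm thick, top surface at z = 697 mm, supported by four 40×40 mm square legs, each inset 14 mm from the nearest pair of top edges, running from the floor. Four apron rails, 40 mm thick and 64 mm tall, run between adjacent legs with their top edges flush with the underside of the top and their outer faces flush with the legs' outer faces.

B is a four-legged stool. The seat is 292×253 mm, 42 mm thick, top at z = 414 mm. It stands on four square legs, each 36×36 mm in cross-section, from z = 0 to the seat underside, each flush with a corner of the seat.

C is an open storage box with external size 467×247×336 mm and wall thickness 13 mm (the base is also 13 mm thick). The base covers the whole footprint; the four walls stand on the base, with the y-facing walls full-width and the x-facing walls fitting between their inner faces.

The stool is on top of the table. The open box is on the floor beside the table on its −x side.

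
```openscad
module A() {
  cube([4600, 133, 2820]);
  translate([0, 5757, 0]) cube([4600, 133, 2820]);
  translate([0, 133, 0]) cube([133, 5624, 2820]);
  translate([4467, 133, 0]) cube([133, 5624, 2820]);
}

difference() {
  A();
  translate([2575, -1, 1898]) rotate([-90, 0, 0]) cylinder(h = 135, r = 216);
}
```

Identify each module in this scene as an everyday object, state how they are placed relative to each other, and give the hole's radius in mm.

The subtracted cylinder has r = 216 mm.

A is a house frame. The house frame has a circular hole through its front wall. The hole's radius is 216 mm.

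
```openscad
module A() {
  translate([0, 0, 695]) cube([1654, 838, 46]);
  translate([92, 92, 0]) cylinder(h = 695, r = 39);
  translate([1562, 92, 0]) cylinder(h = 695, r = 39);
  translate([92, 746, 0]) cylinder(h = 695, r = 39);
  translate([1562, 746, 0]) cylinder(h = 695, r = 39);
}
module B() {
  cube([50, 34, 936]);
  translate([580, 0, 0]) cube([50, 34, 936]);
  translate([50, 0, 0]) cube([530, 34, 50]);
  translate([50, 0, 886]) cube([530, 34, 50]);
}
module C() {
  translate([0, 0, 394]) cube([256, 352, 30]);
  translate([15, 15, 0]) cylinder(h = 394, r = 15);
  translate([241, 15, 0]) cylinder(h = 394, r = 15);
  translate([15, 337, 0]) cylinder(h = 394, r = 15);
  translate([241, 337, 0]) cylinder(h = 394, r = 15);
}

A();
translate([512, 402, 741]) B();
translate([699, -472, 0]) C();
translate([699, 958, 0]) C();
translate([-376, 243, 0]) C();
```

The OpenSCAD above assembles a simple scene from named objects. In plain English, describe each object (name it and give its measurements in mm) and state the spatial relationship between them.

A is a table: top 1654 mm (x) × 838 mm (y), 46 mm thick, upper face at z = 741 mm, on four round legs of 78 mm diameter, each leg's bounding box inset 53 mm from the nearest pair of top edges, running from z = 0 to the bottom of the top.

B is a rectangular picture frame lying in the x–z plane (depth along y). The opening is 530 mm wide (x) by 836 mm tall (z), surrounded by a border 50 mm wide on all four sides. The frame is 34 mm deep and is made of two full-height vertical stiles with two horizontal rails fitted between them.

C is a four-legged stool. The seat is 256×352 mm, 30 mm thick, top at z = 424 mm. It stands on four round legs, each 30 mm in diameter, from z = 0 to the seat underside, each leg's axis is inset half a diameter from the nearest pair of seat edges (so the leg's bounding box is flush with the corner).

The picture frame is on top of the table, centred. Three stools sit around the table at the −y, +y, −x sides.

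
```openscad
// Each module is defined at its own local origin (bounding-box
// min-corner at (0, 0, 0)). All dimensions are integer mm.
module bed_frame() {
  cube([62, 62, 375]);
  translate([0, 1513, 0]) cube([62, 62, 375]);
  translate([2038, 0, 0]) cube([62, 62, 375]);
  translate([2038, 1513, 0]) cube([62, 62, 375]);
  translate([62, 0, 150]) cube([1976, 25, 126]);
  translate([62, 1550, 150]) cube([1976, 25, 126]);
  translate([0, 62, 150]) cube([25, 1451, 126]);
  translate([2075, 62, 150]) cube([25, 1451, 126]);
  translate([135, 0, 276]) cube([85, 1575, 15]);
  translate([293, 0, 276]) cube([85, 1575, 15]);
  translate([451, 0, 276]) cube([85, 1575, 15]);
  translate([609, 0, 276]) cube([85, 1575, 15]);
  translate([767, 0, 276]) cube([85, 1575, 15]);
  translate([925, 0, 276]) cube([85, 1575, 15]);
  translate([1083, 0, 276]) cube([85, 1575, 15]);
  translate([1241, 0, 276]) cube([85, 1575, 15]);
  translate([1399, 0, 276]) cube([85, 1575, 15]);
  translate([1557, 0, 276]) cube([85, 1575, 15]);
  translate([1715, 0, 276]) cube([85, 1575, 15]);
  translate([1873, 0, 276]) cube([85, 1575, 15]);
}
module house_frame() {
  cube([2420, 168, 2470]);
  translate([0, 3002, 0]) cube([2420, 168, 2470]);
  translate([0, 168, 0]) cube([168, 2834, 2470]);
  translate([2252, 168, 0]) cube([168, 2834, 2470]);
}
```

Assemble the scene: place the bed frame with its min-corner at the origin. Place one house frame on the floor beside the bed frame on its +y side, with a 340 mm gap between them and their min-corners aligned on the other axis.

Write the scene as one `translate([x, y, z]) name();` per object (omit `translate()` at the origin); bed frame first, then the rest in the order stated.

bed_frame();
translate([0, 1915, 0]) house_frame();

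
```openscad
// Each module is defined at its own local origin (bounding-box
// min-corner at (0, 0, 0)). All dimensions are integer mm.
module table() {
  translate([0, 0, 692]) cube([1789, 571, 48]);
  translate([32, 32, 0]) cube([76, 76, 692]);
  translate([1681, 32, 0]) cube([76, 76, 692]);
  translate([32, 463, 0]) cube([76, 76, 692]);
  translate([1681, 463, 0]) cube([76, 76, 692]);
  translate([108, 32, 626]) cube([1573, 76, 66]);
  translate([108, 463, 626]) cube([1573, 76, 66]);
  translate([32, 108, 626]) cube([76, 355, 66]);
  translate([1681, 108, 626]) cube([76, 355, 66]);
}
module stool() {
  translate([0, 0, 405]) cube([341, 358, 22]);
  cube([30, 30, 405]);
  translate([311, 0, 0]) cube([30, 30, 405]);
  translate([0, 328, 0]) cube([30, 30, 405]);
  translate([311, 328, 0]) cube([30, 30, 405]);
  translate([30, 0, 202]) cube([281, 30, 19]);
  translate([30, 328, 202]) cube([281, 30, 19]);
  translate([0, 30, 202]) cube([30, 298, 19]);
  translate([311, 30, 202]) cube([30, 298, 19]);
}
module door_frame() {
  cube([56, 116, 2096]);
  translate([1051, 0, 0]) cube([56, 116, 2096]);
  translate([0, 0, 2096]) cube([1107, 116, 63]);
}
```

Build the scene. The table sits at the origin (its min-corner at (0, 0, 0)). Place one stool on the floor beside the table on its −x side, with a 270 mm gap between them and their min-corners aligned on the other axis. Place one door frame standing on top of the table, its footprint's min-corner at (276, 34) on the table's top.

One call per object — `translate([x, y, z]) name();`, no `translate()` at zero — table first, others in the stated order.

table();
translate([-611, 0, 0]) stool();
translate([276, 34, 740]) door_frame();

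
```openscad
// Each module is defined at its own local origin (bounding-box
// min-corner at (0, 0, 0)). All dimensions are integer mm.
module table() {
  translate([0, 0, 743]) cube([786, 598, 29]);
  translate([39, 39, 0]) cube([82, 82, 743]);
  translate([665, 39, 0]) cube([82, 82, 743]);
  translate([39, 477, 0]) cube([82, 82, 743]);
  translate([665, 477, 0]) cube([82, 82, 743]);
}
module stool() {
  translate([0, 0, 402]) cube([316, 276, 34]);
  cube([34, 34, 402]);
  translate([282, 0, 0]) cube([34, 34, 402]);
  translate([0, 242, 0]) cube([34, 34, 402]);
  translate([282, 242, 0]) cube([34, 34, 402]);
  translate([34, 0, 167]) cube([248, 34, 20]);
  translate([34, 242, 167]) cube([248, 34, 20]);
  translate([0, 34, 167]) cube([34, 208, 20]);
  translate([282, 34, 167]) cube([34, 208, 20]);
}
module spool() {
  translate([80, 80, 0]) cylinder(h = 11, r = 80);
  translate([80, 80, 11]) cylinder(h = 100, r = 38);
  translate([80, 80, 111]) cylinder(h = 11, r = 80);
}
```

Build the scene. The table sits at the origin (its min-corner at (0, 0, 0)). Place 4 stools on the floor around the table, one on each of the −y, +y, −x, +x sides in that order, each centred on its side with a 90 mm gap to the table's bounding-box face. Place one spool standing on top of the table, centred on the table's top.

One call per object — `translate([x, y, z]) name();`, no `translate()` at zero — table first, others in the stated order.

table();
translate([235, -366, 0]) stool();
translate([235, 688, 0]) stool();
translate([-406, 161, 0]) stool();
translate([876, 161, 0]) stool();
translate([313, 219, 772]) spool();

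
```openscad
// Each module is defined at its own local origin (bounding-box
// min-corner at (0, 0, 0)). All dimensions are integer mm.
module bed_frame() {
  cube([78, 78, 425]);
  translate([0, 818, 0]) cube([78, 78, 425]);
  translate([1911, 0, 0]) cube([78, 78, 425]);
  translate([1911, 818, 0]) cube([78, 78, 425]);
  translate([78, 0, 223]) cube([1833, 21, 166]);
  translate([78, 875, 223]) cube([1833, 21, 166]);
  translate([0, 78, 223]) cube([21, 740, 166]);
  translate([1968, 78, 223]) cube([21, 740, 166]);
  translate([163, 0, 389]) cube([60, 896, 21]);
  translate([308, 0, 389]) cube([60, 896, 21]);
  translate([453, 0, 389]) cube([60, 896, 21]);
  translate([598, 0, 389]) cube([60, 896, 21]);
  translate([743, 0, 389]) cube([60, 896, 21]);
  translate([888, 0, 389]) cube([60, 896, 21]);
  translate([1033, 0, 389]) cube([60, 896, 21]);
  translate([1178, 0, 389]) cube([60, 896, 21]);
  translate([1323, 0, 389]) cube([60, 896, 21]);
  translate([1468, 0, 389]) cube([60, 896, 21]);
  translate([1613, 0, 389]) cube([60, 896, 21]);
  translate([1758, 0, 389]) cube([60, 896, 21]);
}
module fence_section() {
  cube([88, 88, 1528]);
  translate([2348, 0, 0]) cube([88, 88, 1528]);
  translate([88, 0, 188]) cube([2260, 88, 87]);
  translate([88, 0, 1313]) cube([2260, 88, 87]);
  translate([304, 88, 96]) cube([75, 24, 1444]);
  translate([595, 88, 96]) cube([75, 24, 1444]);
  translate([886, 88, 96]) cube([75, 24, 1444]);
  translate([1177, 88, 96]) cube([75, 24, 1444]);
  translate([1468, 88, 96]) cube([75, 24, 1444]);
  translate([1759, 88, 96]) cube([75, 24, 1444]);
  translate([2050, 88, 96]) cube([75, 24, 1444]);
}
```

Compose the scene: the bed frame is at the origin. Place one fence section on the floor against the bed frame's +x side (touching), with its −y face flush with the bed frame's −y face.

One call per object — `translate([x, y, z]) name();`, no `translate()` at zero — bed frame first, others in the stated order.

bed_frame();
translate([1989, 0, 0]) fence_section();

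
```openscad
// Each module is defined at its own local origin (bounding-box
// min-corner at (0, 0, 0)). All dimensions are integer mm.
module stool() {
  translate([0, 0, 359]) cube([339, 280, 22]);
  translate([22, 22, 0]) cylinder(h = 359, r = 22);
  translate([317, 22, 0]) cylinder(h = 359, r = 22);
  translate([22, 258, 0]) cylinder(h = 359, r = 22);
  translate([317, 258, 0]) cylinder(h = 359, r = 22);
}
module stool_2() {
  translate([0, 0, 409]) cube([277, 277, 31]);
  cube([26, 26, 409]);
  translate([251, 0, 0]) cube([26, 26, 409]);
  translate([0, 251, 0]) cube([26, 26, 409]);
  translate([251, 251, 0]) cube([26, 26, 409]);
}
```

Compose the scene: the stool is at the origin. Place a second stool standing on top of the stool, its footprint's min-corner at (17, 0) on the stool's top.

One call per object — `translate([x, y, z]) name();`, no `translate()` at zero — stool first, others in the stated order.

stool();
translate([17, 0, 381]) stool_2();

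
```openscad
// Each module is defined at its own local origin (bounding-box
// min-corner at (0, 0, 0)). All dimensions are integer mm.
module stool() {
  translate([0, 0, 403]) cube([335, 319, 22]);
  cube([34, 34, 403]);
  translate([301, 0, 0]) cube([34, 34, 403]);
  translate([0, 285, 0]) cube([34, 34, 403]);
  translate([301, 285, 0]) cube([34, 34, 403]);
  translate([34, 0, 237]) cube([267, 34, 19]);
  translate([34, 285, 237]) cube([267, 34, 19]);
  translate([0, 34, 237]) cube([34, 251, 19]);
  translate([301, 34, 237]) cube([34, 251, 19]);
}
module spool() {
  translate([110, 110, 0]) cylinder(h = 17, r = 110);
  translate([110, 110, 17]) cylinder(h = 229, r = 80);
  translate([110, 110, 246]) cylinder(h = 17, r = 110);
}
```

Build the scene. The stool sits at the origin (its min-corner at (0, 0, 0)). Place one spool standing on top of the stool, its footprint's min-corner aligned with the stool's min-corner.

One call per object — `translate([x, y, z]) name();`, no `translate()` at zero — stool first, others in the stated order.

stool();
translate([0, 0, 425]) spool();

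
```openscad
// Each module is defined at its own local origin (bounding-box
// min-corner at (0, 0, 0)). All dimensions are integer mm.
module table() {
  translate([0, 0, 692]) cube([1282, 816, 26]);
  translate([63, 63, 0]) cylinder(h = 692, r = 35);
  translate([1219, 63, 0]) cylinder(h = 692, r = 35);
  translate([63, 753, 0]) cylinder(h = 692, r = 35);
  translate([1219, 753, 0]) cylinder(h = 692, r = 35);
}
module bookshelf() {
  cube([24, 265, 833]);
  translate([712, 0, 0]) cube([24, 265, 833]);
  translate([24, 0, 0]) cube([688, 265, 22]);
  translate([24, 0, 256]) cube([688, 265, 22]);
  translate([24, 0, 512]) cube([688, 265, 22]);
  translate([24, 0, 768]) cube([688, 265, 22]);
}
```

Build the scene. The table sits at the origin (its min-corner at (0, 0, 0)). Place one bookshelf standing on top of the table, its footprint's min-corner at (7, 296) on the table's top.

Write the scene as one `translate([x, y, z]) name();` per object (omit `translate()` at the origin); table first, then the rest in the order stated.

table();
translate([7, 296, 718]) bookshelf();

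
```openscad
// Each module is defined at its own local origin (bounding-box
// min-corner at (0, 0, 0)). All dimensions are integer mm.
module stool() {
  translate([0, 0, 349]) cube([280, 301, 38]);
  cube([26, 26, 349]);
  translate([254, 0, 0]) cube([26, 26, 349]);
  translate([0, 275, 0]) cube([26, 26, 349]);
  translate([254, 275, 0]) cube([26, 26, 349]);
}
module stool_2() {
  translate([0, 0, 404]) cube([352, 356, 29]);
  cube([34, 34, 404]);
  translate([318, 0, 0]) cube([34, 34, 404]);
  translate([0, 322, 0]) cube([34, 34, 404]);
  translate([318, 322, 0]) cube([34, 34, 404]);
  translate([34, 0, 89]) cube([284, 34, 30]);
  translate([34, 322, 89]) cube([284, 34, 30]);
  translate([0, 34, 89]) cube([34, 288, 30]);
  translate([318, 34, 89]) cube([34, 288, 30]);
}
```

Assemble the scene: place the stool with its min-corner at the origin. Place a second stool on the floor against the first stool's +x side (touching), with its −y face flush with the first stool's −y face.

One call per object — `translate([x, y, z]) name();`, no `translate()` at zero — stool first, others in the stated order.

stool();
translate([280, 0, 0]) stool_2();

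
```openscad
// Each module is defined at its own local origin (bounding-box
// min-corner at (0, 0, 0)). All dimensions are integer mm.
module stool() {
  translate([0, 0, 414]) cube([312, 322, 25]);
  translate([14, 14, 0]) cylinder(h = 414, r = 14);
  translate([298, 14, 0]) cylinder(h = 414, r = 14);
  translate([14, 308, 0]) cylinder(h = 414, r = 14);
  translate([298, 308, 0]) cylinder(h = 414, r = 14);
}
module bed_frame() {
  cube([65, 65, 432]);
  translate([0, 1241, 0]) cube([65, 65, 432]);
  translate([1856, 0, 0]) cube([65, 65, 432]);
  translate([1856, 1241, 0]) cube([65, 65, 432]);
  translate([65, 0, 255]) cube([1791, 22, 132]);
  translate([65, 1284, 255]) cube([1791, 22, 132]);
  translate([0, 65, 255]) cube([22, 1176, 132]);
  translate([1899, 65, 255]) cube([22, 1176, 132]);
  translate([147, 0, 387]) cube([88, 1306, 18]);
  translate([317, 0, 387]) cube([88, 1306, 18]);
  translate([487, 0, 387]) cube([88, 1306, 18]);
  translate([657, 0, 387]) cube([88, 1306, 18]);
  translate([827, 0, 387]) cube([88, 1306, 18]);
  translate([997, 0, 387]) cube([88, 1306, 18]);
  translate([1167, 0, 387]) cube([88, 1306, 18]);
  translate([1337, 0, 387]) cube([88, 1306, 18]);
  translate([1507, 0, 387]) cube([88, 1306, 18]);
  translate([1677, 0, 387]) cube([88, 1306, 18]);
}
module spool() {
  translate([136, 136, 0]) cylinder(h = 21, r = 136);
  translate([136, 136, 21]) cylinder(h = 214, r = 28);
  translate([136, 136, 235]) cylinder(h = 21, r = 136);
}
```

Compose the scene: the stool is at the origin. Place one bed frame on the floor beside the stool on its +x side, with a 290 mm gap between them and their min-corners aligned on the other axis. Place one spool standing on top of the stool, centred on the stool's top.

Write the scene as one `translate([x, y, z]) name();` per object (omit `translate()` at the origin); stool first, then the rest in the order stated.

stool();
translate([602, 0, 0]) bed_frame();
translate([20, 25, 439]) spool();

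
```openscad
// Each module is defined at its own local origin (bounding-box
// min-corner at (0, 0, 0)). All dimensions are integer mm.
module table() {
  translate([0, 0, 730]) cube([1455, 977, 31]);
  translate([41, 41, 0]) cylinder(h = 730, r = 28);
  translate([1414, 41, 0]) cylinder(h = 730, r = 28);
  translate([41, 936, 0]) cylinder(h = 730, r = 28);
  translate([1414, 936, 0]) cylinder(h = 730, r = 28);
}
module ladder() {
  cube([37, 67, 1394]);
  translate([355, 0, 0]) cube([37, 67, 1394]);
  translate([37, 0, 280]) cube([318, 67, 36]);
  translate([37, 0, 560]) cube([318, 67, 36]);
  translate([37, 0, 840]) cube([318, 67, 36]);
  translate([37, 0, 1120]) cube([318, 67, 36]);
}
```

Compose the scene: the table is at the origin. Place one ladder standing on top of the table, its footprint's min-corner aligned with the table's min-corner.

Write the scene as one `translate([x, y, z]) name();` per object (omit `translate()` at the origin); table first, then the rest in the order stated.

table();
translate([0, 0, 761]) ladder();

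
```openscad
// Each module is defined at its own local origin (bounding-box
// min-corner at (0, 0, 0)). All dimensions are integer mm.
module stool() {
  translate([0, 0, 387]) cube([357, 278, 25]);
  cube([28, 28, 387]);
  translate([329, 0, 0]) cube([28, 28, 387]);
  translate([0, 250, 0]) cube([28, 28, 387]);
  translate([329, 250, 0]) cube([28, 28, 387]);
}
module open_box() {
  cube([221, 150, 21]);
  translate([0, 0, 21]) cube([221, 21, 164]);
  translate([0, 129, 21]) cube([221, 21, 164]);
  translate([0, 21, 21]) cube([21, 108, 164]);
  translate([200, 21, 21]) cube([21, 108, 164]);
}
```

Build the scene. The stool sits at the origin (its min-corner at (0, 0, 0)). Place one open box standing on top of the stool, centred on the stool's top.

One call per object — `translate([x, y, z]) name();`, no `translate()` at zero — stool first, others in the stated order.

stool();
translate([68, 64, 412]) open_box();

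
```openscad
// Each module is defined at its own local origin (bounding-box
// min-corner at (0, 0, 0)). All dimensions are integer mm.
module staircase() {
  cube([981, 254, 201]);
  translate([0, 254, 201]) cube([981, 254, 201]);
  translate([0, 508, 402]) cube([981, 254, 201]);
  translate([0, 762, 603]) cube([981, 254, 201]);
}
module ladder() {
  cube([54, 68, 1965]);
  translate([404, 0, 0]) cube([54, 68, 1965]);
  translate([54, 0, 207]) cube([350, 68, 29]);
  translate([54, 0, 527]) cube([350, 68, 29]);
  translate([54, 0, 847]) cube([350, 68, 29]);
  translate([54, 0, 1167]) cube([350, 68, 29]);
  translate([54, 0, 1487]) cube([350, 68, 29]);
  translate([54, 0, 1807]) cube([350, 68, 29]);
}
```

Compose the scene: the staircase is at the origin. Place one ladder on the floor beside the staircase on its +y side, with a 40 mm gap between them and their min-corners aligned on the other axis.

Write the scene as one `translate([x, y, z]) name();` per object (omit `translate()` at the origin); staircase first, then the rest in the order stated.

staircase();
translate([0, 1056, 0]) ladder();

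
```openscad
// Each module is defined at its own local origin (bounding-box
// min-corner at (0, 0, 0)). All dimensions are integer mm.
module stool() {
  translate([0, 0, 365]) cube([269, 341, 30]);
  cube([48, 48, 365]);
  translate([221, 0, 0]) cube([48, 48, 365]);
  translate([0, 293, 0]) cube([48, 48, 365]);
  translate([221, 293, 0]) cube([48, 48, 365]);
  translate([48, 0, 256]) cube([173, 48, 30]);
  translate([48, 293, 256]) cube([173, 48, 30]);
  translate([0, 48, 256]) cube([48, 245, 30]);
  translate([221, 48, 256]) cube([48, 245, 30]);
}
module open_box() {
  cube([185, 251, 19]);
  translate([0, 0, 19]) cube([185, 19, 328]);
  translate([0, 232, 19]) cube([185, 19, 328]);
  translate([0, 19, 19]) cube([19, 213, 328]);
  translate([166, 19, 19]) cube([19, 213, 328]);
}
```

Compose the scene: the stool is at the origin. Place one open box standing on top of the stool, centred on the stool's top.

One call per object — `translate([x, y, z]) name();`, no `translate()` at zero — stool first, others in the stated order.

stool();
translate([42, 45, 395]) open_box();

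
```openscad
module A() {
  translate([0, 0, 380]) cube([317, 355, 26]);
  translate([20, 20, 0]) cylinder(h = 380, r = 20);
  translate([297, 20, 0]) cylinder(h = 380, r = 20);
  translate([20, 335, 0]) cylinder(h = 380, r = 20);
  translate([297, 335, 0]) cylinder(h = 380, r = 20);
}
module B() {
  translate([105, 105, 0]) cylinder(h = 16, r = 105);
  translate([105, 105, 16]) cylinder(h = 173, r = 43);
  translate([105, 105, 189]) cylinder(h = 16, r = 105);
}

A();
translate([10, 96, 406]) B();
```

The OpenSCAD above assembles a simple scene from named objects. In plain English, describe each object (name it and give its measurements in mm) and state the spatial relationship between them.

A is a four-legged stool. The seat is a 317×355×26 mm slab whose top surface is at z = 406 mm; four round legs, each 40 mm in diameter, run from the floor (z = 0) to the underside of the seat, each leg's axis is inset half a diameter from the nearest pair of seat edges (so the leg's bounding box is flush with the corner).

B is a spool: two coaxial disc flanges of radius 105 mm and thickness 16 mm, joined by a core cylinder of radius 43 mm and height 173 mm. The lower flange rests on z = 0 and the three cylinders share a vertical axis.

The spool is on top of the stool.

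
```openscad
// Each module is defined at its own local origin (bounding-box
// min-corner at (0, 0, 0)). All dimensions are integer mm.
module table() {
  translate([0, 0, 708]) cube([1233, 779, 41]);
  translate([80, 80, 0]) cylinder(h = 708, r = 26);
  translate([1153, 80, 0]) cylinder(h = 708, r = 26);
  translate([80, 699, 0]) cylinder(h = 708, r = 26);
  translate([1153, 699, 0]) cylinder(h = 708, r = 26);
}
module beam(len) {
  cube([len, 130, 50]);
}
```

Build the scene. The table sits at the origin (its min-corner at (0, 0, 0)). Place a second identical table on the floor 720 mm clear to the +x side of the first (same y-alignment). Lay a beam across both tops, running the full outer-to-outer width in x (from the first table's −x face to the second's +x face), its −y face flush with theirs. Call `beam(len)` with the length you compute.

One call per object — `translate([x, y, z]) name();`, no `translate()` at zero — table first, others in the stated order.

table();
translate([1953, 0, 0]) table();
translate([0, 0, 749]) beam(3186);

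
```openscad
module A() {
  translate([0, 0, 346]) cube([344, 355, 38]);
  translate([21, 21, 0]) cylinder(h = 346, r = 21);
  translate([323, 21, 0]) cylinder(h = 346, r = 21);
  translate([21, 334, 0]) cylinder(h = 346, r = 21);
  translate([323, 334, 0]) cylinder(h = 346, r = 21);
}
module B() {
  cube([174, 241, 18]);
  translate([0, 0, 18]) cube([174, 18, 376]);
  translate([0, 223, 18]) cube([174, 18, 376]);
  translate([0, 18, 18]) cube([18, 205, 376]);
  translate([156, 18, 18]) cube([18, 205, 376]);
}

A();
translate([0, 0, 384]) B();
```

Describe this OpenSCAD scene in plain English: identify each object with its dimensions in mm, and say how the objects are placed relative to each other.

A is a four-legged stool. The seat is 344×355 mm, 38 mm thick, top at z = 384 mm. It stands on four round legs, each 42 mm in diameter, from z = 0 to the seat underside, each leg's axis is inset half a diameter from the nearest pair of seat edges (so the leg's bounding box is flush with the corner).

B is an open storage box with external size 174×241×394 mm and wall thickness 18 mm (the base is also 18 mm thick). The base covers the whole footprint; the four walls stand on the base, with the y-facing walls full-width and the x-facing walls fitting between their inner faces.

The open box is on top of the stool.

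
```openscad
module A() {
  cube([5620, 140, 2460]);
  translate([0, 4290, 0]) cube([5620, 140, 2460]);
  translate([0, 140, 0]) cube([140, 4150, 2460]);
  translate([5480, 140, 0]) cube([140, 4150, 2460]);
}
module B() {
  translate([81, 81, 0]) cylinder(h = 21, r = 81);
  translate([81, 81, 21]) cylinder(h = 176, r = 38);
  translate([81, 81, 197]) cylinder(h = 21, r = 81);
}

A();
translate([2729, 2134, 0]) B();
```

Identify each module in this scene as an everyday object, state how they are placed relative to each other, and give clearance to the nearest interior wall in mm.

A is a house frame. B is a spool. The spool sits inside the house frame, centred. The clearance to the nearest interior wall is 1994 mm.

Clearances: x = 2589, y = 1994; minimum 1994 mm.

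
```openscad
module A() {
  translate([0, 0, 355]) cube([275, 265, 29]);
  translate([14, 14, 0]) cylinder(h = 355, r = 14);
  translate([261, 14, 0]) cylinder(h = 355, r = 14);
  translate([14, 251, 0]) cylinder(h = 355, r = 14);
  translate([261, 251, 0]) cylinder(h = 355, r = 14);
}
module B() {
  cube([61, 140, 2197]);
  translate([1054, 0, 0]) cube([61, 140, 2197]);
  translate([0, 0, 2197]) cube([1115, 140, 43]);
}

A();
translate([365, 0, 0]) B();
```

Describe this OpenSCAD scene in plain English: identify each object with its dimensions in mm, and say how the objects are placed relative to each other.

A is a four-legged stool. The seat is a 275×265×29 mm slab whose top surface is at z = 384 mm; four round legs, each 28 mm in diameter, run from the floor (z = 0) to the underside of the seat, each leg's axis is inset half a diameter from the nearest pair of seat edges (so the leg's bounding box is flush with the corner).

B is a rectangular door frame: two vertical jambs of 61×140 mm section, 2197 mm tall, with a clear opening 993 mm wide between their inner faces. A header 43 mm tall and 140 mm deep lies on top of the jambs and spans the full outside width.

The door frame is on the floor beside the stool on its +x side.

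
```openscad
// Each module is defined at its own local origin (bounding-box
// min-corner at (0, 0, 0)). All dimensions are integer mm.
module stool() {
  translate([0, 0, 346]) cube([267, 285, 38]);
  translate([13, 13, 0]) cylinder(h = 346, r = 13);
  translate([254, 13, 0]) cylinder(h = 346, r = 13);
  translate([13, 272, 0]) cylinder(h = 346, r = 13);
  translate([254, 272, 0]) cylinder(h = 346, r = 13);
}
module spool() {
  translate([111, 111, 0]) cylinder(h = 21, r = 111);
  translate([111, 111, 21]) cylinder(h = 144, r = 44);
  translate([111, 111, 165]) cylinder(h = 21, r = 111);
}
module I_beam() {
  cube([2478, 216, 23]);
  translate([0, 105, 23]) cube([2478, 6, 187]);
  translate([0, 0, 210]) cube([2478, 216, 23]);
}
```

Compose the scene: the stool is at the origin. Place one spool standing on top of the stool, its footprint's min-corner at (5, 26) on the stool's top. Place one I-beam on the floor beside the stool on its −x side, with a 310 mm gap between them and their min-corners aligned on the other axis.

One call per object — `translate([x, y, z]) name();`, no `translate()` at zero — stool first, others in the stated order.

stool();
translate([5, 26, 384]) spool();
translate([-2788, 0, 0]) I_beam();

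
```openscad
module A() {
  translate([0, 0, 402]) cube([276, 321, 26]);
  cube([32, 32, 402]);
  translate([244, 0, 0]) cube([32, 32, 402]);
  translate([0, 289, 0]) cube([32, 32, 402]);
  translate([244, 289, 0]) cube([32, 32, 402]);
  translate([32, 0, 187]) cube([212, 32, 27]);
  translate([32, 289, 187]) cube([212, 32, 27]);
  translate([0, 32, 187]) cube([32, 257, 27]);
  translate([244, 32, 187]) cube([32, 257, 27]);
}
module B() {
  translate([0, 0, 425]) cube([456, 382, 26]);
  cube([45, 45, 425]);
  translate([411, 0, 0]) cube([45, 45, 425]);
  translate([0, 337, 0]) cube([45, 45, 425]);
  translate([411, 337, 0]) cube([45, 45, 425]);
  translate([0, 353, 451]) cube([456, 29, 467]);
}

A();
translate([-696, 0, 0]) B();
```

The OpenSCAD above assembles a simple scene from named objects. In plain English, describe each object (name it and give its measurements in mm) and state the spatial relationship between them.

A is a simple wooden stool: a rectangular seat 276 mm (x) by 321 mm (y), 26 mm thick, top face at z = 428 mm, on four square legs, each 32×32 mm in cross-section. The legs rest on z = 0, each flush with a corner of the seat. Four stretchers, 32 mm wide and 27 mm tall, connect adjacent legs with their undersides at z = 187 mm, each running between the inner faces of the legs it joins and aligned with the legs' outer faces on the other axis.

B is a chair: 456×382 mm seat, 26 mm thick, top at z = 451 mm, on four 45 mm square corner legs flush with the seat edges. A 29 mm thick backrest slab spans the full seat width, extending 467 mm above the seat top, its back face flush with the seat's +y edge.

The chair is on the floor beside the stool on its −x side.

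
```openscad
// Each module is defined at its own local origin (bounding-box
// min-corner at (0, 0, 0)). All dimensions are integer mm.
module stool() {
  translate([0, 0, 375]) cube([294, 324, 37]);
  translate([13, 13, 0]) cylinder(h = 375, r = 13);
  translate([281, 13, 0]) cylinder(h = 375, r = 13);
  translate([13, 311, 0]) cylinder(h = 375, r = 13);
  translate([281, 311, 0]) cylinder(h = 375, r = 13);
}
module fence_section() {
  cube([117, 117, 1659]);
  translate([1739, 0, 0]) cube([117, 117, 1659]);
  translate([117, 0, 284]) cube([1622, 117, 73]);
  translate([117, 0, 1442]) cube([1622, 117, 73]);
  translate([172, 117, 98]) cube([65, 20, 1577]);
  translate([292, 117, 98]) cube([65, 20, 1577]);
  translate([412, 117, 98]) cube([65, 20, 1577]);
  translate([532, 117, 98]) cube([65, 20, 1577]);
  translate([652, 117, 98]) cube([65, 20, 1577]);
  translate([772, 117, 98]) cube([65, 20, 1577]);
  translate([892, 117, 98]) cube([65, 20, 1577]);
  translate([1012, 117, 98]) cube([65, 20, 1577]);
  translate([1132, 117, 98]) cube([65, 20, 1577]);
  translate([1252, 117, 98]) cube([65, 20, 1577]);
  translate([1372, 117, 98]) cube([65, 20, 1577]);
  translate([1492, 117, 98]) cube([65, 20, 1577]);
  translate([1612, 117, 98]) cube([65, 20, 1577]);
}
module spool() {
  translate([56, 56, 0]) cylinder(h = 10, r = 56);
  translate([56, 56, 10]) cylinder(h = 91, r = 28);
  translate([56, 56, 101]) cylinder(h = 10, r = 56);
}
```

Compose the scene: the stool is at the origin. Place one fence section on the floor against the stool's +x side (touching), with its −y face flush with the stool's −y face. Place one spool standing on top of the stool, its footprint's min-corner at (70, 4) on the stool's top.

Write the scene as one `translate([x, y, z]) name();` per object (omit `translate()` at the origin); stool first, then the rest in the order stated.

stool();
translate([294, 0, 0]) fence_section();
translate([70, 4, 412]) spool();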